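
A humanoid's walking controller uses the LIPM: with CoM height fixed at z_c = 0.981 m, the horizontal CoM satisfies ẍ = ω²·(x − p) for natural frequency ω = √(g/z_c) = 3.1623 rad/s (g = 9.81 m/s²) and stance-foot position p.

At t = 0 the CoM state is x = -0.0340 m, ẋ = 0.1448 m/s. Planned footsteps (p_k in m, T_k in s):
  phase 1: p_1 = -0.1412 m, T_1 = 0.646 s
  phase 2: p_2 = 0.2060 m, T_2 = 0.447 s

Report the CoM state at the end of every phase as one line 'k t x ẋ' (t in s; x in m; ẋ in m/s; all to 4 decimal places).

1 0.6460 0.4527 1.8531
2 1.0930 1.8762 5.5427

phase 1: p=-0.1412, T=0.646, ωT=2.042846, cosh=3.921093, sinh=3.791434; start (x,ẋ)=(-0.034000, 0.144800) → end (x,ẋ)=(0.452749, 1.853065)
phase 2: p=0.2060, T=0.447, ωT=1.413548, cosh=2.176896, sinh=1.933618; start (x,ẋ)=(0.452749, 1.853065) → end (x,ẋ)=(1.876220, 5.542720)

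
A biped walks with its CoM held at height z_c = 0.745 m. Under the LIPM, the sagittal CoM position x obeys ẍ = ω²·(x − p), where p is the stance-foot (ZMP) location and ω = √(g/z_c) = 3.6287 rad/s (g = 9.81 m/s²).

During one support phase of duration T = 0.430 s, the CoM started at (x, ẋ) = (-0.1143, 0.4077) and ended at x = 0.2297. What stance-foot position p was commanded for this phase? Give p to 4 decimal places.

p = -0.1738

ωT = 3.6287·0.430 = 1.560341; cosh(ωT) = 2.485254, sinh(ωT) = 2.275190
x(T) = p + (x₀−p)·cosh(ωT) + (ẋ₀/ω)·sinh(ωT) ⇒ p·(1 − cosh) = x(T) − x₀·cosh − (ẋ₀/ω)·sinh
numerator   = 0.2297 − (-0.1143)·2.485254 − (0.4077/3.6287)·2.275190 = 0.258137
denominator = 1 − 2.485254 = -1.485254
p = 0.258137 / -1.485254 = -0.1738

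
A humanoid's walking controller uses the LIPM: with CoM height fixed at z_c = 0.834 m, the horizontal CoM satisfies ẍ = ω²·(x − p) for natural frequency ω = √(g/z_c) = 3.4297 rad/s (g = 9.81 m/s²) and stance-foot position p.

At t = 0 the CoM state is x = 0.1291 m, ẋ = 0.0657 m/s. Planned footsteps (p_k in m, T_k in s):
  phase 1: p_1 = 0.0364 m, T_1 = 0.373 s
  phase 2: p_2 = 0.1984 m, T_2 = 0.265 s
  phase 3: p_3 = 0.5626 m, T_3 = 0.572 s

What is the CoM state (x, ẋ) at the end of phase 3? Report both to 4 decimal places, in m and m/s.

x = 1.3559, ẋ = 2.9238

phase 1: p=0.0364, T=0.373, ωT=1.279278, cosh=1.936141, sinh=1.657903; start (x,ẋ)=(0.129100, 0.065700) → end (x,ẋ)=(0.247639, 0.654307)
phase 2: p=0.1984, T=0.265, ωT=0.908871, cosh=1.442249, sinh=1.039269; start (x,ẋ)=(0.247639, 0.654307) → end (x,ẋ)=(0.467684, 1.119181)
phase 3: p=0.5626, T=0.572, ωT=1.961788, cosh=3.626321, sinh=3.485714; start (x,ẋ)=(0.467684, 1.119181) → end (x,ẋ)=(1.355863, 2.923792)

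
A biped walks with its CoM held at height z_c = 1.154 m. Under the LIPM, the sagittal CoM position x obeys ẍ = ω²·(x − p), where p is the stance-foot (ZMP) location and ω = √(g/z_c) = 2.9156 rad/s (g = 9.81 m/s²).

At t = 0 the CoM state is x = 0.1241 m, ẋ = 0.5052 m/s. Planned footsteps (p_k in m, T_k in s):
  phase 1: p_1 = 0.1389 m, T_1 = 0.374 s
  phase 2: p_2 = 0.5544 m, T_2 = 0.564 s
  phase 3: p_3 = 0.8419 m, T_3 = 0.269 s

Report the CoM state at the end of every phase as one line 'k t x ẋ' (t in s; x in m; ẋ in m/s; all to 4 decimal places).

1 0.3740 0.3431 0.7796
2 0.9380 0.6533 0.5579
3 1.2070 0.7582 0.2615

phase 1: p=0.1389, T=0.374, ωT=1.090434, cosh=1.655818, sinh=1.319748; start (x,ẋ)=(0.124100, 0.505200) → end (x,ẋ)=(0.343073, 0.779571)
phase 2: p=0.5544, T=0.564, ωT=1.644398, cosh=2.685511, sinh=2.492383; start (x,ẋ)=(0.343073, 0.779571) → end (x,ẋ)=(0.653290, 0.557878)
phase 3: p=0.8419, T=0.269, ωT=0.784296, cosh=1.323653, sinh=0.867212; start (x,ẋ)=(0.653290, 0.557878) → end (x,ẋ)=(0.758181, 0.261548)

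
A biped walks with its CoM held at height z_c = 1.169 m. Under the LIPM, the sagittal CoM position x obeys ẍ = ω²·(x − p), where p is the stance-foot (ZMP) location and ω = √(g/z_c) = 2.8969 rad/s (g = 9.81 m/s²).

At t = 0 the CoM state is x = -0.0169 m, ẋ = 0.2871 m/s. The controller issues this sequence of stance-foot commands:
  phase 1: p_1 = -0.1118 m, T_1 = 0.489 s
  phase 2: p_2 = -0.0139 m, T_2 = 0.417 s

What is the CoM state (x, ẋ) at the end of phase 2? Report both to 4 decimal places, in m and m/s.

phase 1: p=-0.1118, T=0.489, ωT=1.416584, cosh=2.182777, sinh=1.940236; start (x,ẋ)=(-0.016900, 0.287100) → end (x,ẋ)=(0.287634, 1.160077)
phase 2: p=-0.0139, T=0.417, ωT=1.208007, cosh=1.822800, sinh=1.524008; start (x,ẋ)=(0.287634, 1.160077) → end (x,ẋ)=(1.146033, 3.445833)

x = 1.1460, ẋ = 3.4458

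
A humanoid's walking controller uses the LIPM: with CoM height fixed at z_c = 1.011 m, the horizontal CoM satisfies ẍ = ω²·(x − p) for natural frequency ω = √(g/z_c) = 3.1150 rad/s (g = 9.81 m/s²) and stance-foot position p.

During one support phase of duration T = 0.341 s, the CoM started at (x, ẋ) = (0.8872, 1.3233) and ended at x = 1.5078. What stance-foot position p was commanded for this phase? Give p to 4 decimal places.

ωT = 3.1150·0.341 = 1.062215; cosh(ωT) = 1.619230, sinh(ωT) = 1.273541
x(T) = p + (x₀−p)·cosh(ωT) + (ẋ₀/ω)·sinh(ωT) ⇒ p·(1 − cosh) = x(T) − x₀·cosh − (ẋ₀/ω)·sinh
numerator   = 1.5078 − (0.8872)·1.619230 − (1.3233/3.1150)·1.273541 = -0.469801
denominator = 1 − 1.619230 = -0.619230
p = -0.469801 / -0.619230 = 0.7587

p = 0.7587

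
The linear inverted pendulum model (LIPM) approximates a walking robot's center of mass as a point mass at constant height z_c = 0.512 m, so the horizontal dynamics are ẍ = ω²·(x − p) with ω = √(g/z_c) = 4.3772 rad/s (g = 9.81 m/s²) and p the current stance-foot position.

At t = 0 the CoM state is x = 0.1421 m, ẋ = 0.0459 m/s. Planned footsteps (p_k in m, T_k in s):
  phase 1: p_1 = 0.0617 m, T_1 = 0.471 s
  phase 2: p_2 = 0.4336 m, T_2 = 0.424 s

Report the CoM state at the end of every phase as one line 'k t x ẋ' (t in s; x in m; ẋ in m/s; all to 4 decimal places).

phase 1: p=0.0617, T=0.471, ωT=2.061661, cosh=3.993128, sinh=3.865886; start (x,ẋ)=(0.142100, 0.045900) → end (x,ẋ)=(0.423286, 1.543794)
phase 2: p=0.4336, T=0.424, ωT=1.855933, cosh=3.276985, sinh=3.120678; start (x,ẋ)=(0.423286, 1.543794) → end (x,ẋ)=(1.500432, 4.918099)

1 0.4710 0.4233 1.5438
2 0.8950 1.5004 4.9181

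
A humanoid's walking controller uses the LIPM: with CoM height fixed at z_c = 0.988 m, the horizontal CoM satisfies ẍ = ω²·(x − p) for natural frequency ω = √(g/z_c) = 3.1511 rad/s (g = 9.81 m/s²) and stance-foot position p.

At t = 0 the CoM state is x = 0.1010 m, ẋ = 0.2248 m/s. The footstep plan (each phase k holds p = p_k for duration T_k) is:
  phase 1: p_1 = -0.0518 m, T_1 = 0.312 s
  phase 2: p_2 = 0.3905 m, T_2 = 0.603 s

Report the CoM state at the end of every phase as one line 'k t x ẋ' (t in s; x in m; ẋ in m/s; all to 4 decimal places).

1 0.3120 0.2630 0.8959
2 0.9150 0.8839 1.7489

phase 1: p=-0.0518, T=0.312, ωT=0.983143, cosh=1.523489, sinh=1.149356; start (x,ẋ)=(0.101000, 0.224800) → end (x,ẋ)=(0.262984, 0.895881)
phase 2: p=0.3905, T=0.603, ωT=1.900113, cosh=3.418102, sinh=3.268550; start (x,ẋ)=(0.262984, 0.895881) → end (x,ẋ)=(0.883912, 1.748862)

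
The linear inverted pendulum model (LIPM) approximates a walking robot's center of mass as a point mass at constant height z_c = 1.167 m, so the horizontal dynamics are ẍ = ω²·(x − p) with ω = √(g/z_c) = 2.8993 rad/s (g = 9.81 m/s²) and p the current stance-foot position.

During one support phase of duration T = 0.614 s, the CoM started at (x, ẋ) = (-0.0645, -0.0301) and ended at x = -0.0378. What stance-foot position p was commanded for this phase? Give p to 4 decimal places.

ωT = 2.8993·0.614 = 1.780170; cosh(ωT) = 3.049738, sinh(ωT) = 2.881128
x(T) = p + (x₀−p)·cosh(ωT) + (ẋ₀/ω)·sinh(ωT) ⇒ p·(1 − cosh) = x(T) − x₀·cosh − (ẋ₀/ω)·sinh
numerator   = -0.0378 − (-0.0645)·3.049738 − (-0.0301/2.8993)·2.881128 = 0.188819
denominator = 1 − 3.049738 = -2.049738
p = 0.188819 / -2.049738 = -0.0921

p = -0.0921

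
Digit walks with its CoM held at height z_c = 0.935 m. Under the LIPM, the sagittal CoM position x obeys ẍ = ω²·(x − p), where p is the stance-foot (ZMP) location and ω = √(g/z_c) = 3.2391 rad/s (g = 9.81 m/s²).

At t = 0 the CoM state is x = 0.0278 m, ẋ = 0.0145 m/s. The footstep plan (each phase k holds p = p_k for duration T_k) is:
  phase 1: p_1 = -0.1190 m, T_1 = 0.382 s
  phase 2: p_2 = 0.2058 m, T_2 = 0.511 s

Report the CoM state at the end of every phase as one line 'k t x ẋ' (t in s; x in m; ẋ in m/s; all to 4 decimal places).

phase 1: p=-0.1190, T=0.382, ωT=1.237336, cosh=1.868288, sinh=1.578132; start (x,ẋ)=(0.027800, 0.014500) → end (x,ẋ)=(0.162329, 0.777492)
phase 2: p=0.2058, T=0.511, ωT=1.655180, cosh=2.712540, sinh=2.521482; start (x,ẋ)=(0.162329, 0.777492) → end (x,ẋ)=(0.693124, 1.753938)

1 0.3820 0.1623 0.7775
2 0.8930 0.6931 1.7539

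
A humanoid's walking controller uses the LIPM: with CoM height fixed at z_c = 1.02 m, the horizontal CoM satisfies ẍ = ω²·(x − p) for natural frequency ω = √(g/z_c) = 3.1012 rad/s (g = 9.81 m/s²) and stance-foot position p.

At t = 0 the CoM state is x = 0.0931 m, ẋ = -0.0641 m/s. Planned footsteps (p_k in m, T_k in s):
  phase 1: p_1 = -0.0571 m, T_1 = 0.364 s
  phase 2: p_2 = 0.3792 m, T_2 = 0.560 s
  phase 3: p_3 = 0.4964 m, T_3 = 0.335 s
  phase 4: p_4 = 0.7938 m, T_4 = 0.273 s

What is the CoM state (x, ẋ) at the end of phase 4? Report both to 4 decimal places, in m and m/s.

phase 1: p=-0.0571, T=0.364, ωT=1.128837, cosh=1.707733, sinh=1.384324; start (x,ẋ)=(0.093100, -0.064100) → end (x,ẋ)=(0.170788, 0.535353)
phase 2: p=0.3792, T=0.560, ωT=1.736672, cosh=2.927260, sinh=2.751154; start (x,ẋ)=(0.170788, 0.535353) → end (x,ẋ)=(0.244050, -0.211026)
phase 3: p=0.4964, T=0.335, ωT=1.038902, cosh=1.589978, sinh=1.236135; start (x,ẋ)=(0.244050, -0.211026) → end (x,ẋ)=(0.011055, -1.302909)
phase 4: p=0.7938, T=0.273, ωT=0.846628, cosh=1.380314, sinh=0.951456; start (x,ẋ)=(0.011055, -1.302909) → end (x,ẋ)=(-0.686370, -4.108033)

x = -0.6864, ẋ = -4.1080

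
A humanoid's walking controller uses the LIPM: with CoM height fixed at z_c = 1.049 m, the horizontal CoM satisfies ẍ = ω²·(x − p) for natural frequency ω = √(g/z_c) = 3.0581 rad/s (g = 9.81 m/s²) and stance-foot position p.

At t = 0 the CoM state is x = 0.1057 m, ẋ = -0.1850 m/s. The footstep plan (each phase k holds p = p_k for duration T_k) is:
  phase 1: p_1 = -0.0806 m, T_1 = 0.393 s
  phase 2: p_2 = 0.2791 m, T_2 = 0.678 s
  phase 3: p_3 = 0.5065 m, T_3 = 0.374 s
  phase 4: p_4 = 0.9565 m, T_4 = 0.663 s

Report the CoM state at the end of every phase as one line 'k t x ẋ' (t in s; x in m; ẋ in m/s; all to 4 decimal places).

phase 1: p=-0.0806, T=0.393, ωT=1.201833, cosh=1.813426, sinh=1.512783; start (x,ẋ)=(0.105700, -0.185000) → end (x,ẋ)=(0.165725, 0.526385)
phase 2: p=0.2791, T=0.678, ωT=2.073392, cosh=4.038753, sinh=3.912995; start (x,ẋ)=(0.165725, 0.526385) → end (x,ẋ)=(0.494744, 0.769261)
phase 3: p=0.5065, T=0.374, ωT=1.143729, cosh=1.728540, sinh=1.409911; start (x,ẋ)=(0.494744, 0.769261) → end (x,ẋ)=(0.840841, 1.279012)
phase 4: p=0.9565, T=0.663, ωT=2.027520, cosh=3.863445, sinh=3.731784; start (x,ẋ)=(0.840841, 1.279012) → end (x,ẋ)=(2.070430, 3.621475)

1 0.3930 0.1657 0.5264
2 1.0710 0.4947 0.7693
3 1.4450 0.8408 1.2790
4 2.1080 2.0704 3.6215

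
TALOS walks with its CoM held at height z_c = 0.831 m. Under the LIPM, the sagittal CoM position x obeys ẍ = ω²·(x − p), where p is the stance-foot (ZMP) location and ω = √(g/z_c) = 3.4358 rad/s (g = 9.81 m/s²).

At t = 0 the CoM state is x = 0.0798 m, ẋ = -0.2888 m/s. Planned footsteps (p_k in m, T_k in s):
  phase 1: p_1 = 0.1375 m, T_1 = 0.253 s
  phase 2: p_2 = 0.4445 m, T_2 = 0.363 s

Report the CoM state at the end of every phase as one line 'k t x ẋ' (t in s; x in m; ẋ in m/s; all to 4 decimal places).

phase 1: p=0.1375, T=0.253, ωT=0.869257, cosh=1.402201, sinh=0.982938; start (x,ẋ)=(0.079800, -0.288800) → end (x,ẋ)=(-0.026029, -0.599819)
phase 2: p=0.4445, T=0.363, ωT=1.247195, cosh=1.883939, sinh=1.596629; start (x,ẋ)=(-0.026029, -0.599819) → end (x,ẋ)=(-0.720686, -3.711202)

1 0.2530 -0.0260 -0.5998
2 0.6160 -0.7207 -3.7112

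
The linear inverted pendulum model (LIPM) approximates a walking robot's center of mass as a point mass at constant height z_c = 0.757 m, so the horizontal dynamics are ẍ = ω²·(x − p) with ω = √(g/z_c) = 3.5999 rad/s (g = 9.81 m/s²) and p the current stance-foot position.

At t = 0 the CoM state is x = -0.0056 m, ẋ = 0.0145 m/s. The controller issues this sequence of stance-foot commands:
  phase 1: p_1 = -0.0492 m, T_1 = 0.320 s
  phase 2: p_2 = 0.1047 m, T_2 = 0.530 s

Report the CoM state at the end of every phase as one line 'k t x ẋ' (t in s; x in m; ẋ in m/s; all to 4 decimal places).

1 0.3200 0.0324 0.2488
2 0.8500 0.0835 -0.0009

phase 1: p=-0.0492, T=0.320, ωT=1.151968, cosh=1.740214, sinh=1.424200; start (x,ẋ)=(-0.005600, 0.014500) → end (x,ẋ)=(0.032410, 0.248769)
phase 2: p=0.1047, T=0.530, ωT=1.907947, cosh=3.443812, sinh=3.295427; start (x,ẋ)=(0.032410, 0.248769) → end (x,ẋ)=(0.083475, -0.000878)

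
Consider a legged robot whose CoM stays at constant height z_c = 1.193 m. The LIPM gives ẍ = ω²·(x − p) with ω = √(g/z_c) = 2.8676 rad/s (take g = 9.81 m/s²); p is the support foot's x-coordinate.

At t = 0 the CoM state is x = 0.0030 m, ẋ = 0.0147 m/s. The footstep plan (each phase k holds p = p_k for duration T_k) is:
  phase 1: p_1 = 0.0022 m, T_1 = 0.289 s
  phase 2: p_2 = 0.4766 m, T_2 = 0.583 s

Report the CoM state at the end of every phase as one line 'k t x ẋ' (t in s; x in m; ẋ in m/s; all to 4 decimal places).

phase 1: p=0.0022, T=0.289, ωT=0.828736, cosh=1.363512, sinh=0.926911; start (x,ẋ)=(0.003000, 0.014700) → end (x,ẋ)=(0.008042, 0.022170)
phase 2: p=0.4766, T=0.583, ωT=1.671811, cosh=2.754851, sinh=2.566945; start (x,ẋ)=(0.008042, 0.022170) → end (x,ẋ)=(-0.794361, -3.387964)

1 0.2890 0.0080 0.0222
2 0.8720 -0.7944 -3.3880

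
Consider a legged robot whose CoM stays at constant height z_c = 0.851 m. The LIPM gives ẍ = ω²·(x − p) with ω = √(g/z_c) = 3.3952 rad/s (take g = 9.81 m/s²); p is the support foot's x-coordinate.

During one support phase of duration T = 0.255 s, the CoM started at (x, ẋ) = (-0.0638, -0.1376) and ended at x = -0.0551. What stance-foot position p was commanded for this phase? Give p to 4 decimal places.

ωT = 3.3952·0.255 = 0.865776; cosh(ωT) = 1.398787, sinh(ωT) = 0.978062
x(T) = p + (x₀−p)·cosh(ωT) + (ẋ₀/ω)·sinh(ωT) ⇒ p·(1 − cosh) = x(T) − x₀·cosh − (ẋ₀/ω)·sinh
numerator   = -0.0551 − (-0.0638)·1.398787 − (-0.1376/3.3952)·0.978062 = 0.073781
denominator = 1 − 1.398787 = -0.398787
p = 0.073781 / -0.398787 = -0.1850

p = -0.1850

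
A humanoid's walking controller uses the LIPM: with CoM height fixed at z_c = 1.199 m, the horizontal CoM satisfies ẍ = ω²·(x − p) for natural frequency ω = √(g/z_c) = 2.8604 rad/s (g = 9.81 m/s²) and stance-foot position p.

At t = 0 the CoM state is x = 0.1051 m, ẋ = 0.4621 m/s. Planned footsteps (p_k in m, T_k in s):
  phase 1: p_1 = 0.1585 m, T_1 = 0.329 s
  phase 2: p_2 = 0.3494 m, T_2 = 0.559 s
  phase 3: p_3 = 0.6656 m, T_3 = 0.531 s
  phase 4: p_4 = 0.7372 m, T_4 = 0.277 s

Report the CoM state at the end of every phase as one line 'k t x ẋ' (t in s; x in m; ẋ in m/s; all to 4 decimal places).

1 0.3290 0.2551 0.5164
2 0.8880 0.5350 0.6898
3 1.4190 0.8775 0.8389
4 1.6960 1.1813 1.4686

phase 1: p=0.1585, T=0.329, ωT=0.941072, cosh=1.476468, sinh=1.086258; start (x,ẋ)=(0.105100, 0.462100) → end (x,ẋ)=(0.255143, 0.516355)
phase 2: p=0.3494, T=0.559, ωT=1.598964, cosh=2.575004, sinh=2.372898; start (x,ẋ)=(0.255143, 0.516355) → end (x,ẋ)=(0.535038, 0.689849)
phase 3: p=0.6656, T=0.531, ωT=1.518872, cosh=2.393016, sinh=2.174057; start (x,ẋ)=(0.535038, 0.689849) → end (x,ẋ)=(0.877487, 0.838901)
phase 4: p=0.7372, T=0.277, ωT=0.792331, cosh=1.330663, sinh=0.877875; start (x,ẋ)=(0.877487, 0.838901) → end (x,ẋ)=(1.181338, 1.468564)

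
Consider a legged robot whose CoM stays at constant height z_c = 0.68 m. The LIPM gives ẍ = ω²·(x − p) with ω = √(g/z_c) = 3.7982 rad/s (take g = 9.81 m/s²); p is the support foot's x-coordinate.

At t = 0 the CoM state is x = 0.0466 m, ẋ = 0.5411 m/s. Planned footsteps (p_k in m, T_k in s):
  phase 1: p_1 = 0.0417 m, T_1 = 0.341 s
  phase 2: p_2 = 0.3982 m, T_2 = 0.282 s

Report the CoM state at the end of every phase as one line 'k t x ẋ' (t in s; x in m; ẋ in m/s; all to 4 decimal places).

1 0.3410 0.2919 1.0935
2 0.6230 0.5957 1.2631

phase 1: p=0.0417, T=0.341, ωT=1.295186, cosh=1.962761, sinh=1.688914; start (x,ẋ)=(0.046600, 0.541100) → end (x,ẋ)=(0.291924, 1.093483)
phase 2: p=0.3982, T=0.282, ωT=1.071092, cosh=1.630600, sinh=1.287966; start (x,ẋ)=(0.291924, 1.093483) → end (x,ẋ)=(0.595705, 1.263136)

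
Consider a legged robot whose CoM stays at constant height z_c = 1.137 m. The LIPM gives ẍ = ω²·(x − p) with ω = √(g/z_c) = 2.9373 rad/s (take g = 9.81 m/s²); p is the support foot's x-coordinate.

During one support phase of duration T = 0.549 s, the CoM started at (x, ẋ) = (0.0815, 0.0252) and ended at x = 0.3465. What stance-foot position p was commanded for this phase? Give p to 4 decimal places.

p = -0.0705

ωT = 2.9373·0.549 = 1.612578; cosh(ωT) = 2.607548, sinh(ωT) = 2.408175
x(T) = p + (x₀−p)·cosh(ωT) + (ẋ₀/ω)·sinh(ωT) ⇒ p·(1 − cosh) = x(T) − x₀·cosh − (ẋ₀/ω)·sinh
numerator   = 0.3465 − (0.0815)·2.607548 − (0.0252/2.9373)·2.408175 = 0.113324
denominator = 1 − 2.607548 = -1.607548
p = 0.113324 / -1.607548 = -0.0705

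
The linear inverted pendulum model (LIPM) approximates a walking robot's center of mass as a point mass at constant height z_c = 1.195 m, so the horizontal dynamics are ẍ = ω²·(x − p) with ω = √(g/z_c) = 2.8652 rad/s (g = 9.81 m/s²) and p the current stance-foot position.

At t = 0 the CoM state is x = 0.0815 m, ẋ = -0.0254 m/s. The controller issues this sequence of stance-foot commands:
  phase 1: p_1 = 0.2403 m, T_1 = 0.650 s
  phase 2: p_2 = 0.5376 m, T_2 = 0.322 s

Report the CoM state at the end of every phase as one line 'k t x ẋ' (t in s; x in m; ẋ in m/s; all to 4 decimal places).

1 0.6500 -0.3111 -1.5133
2 0.9720 -1.2581 -4.7800

phase 1: p=0.2403, T=0.650, ωT=1.862380, cosh=3.297173, sinh=3.141870; start (x,ẋ)=(0.081500, -0.025400) → end (x,ẋ)=(-0.311144, -1.513280)
phase 2: p=0.5376, T=0.322, ωT=0.922594, cosh=1.456648, sinh=1.059161; start (x,ẋ)=(-0.311144, -1.513280) → end (x,ẋ)=(-1.258126, -4.780005)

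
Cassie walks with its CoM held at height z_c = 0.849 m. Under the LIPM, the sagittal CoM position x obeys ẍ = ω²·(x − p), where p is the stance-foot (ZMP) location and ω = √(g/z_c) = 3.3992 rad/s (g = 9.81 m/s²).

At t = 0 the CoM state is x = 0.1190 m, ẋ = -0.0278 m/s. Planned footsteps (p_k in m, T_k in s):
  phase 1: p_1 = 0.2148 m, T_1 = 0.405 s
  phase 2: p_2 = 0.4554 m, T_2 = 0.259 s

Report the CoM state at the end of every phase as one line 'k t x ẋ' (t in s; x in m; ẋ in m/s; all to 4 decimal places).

phase 1: p=0.2148, T=0.405, ωT=1.376676, cosh=2.107064, sinh=1.854647; start (x,ẋ)=(0.119000, -0.027800) → end (x,ẋ)=(-0.002225, -0.662530)
phase 2: p=0.4554, T=0.259, ωT=0.880393, cosh=1.413233, sinh=0.998613; start (x,ẋ)=(-0.002225, -0.662530) → end (x,ẋ)=(-0.385968, -2.489711)

1 0.4050 -0.0022 -0.6625
2 0.6640 -0.3860 -2.4897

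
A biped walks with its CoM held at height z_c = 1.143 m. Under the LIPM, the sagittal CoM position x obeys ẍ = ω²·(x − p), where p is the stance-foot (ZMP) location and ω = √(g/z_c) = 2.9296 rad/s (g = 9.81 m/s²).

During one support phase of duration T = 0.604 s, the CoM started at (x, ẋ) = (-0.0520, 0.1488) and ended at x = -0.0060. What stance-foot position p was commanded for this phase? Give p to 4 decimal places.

p = -0.0031

ωT = 2.9296·0.604 = 1.769478; cosh(ωT) = 3.019107, sinh(ωT) = 2.848685
x(T) = p + (x₀−p)·cosh(ωT) + (ẋ₀/ω)·sinh(ωT) ⇒ p·(1 − cosh) = x(T) − x₀·cosh − (ẋ₀/ω)·sinh
numerator   = -0.0060 − (-0.0520)·3.019107 − (0.1488/2.9296)·2.848685 = 0.006303
denominator = 1 − 3.019107 = -2.019107
p = 0.006303 / -2.019107 = -0.0031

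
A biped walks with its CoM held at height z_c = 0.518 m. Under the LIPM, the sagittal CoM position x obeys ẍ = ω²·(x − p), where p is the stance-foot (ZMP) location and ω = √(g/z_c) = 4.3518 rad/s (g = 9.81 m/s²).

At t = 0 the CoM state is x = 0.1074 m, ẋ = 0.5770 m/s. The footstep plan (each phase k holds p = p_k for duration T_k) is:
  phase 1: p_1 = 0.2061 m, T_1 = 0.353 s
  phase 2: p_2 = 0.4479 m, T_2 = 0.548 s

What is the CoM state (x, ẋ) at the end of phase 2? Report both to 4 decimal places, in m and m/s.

x = -0.0233, ẋ = -1.9336

phase 1: p=0.2061, T=0.353, ωT=1.536185, cosh=2.431016, sinh=2.215815; start (x,ẋ)=(0.107400, 0.577000) → end (x,ẋ)=(0.259951, 0.450953)
phase 2: p=0.4479, T=0.548, ωT=2.384786, cosh=5.474426, sinh=5.382317; start (x,ẋ)=(0.259951, 0.450953) → end (x,ẋ)=(-0.023273, -1.933575)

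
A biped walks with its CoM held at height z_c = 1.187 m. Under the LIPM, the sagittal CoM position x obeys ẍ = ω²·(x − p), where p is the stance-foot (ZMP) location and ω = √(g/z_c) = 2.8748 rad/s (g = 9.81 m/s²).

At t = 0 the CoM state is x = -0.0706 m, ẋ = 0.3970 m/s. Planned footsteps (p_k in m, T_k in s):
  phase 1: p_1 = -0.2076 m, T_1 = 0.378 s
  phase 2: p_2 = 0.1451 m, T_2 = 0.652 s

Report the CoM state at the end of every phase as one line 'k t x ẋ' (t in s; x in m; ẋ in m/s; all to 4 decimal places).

phase 1: p=-0.2076, T=0.378, ωT=1.086674, cosh=1.650868, sinh=1.313531; start (x,ẋ)=(-0.070600, 0.397000) → end (x,ẋ)=(0.199963, 1.172726)
phase 2: p=0.1451, T=0.652, ωT=1.874370, cosh=3.335081, sinh=3.181629; start (x,ẋ)=(0.199963, 1.172726) → end (x,ẋ)=(1.625964, 4.412943)

1 0.3780 0.2000 1.1727
2 1.0300 1.6260 4.4129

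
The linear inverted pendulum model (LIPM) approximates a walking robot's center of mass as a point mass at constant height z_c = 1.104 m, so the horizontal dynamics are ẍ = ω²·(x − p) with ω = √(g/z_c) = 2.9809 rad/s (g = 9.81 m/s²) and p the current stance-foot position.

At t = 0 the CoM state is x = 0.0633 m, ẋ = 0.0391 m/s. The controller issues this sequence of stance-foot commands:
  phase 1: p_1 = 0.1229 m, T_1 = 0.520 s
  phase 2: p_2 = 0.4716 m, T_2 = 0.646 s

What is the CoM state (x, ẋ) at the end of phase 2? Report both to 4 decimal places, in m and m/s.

x = -1.5021, ẋ = -5.7252

phase 1: p=0.1229, T=0.520, ωT=1.550068, cosh=2.462012, sinh=2.249779; start (x,ẋ)=(0.063300, 0.039100) → end (x,ẋ)=(0.005674, -0.303435)
phase 2: p=0.4716, T=0.646, ωT=1.925661, cosh=3.502732, sinh=3.356952; start (x,ẋ)=(0.005674, -0.303435) → end (x,ẋ)=(-1.502128, -5.725250)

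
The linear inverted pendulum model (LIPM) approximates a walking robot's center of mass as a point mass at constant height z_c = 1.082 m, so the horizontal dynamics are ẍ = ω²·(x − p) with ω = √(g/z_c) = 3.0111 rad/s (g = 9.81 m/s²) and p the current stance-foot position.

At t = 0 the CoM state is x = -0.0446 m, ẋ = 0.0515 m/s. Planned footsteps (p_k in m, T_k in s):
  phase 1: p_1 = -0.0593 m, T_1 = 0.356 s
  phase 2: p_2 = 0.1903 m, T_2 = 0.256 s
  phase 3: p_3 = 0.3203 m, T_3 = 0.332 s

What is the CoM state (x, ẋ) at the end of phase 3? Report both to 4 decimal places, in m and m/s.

phase 1: p=-0.0593, T=0.356, ωT=1.071952, cosh=1.631707, sinh=1.289367; start (x,ẋ)=(-0.044600, 0.051500) → end (x,ẋ)=(-0.013261, 0.141104)
phase 2: p=0.1903, T=0.256, ωT=0.770842, cosh=1.312104, sinh=0.849481; start (x,ẋ)=(-0.013261, 0.141104) → end (x,ẋ)=(-0.036986, -0.335540)
phase 3: p=0.3203, T=0.332, ωT=0.999685, cosh=1.542711, sinh=1.174715; start (x,ẋ)=(-0.036986, -0.335540) → end (x,ẋ)=(-0.361792, -1.781428)

x = -0.3618, ẋ = -1.7814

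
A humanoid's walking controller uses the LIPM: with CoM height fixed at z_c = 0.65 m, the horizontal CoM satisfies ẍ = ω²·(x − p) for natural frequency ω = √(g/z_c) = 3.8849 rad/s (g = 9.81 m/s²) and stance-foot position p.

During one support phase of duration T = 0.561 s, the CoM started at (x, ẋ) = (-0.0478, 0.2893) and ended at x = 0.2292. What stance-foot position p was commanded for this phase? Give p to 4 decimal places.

p = -0.0340

ωT = 3.8849·0.561 = 2.179429; cosh(ωT) = 4.477181, sinh(ωT) = 4.364075
x(T) = p + (x₀−p)·cosh(ωT) + (ẋ₀/ω)·sinh(ωT) ⇒ p·(1 − cosh) = x(T) − x₀·cosh − (ẋ₀/ω)·sinh
numerator   = 0.2292 − (-0.0478)·4.477181 − (0.2893/3.8849)·4.364075 = 0.118226
denominator = 1 − 4.477181 = -3.477181
p = 0.118226 / -3.477181 = -0.0340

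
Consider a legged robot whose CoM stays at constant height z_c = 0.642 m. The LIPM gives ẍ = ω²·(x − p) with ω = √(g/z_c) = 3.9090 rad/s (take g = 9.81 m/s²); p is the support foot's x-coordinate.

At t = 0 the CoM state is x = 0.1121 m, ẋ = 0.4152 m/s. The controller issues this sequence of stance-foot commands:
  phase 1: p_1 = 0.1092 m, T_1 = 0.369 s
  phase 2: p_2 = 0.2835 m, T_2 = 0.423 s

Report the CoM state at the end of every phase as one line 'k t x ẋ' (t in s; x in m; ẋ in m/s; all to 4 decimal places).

phase 1: p=0.1092, T=0.369, ωT=1.442421, cosh=2.233641, sinh=1.997286; start (x,ẋ)=(0.112100, 0.415200) → end (x,ẋ)=(0.327822, 0.950049)
phase 2: p=0.2835, T=0.423, ωT=1.653507, cosh=2.708325, sinh=2.516948; start (x,ẋ)=(0.327822, 0.950049) → end (x,ẋ)=(1.015261, 3.009116)

1 0.3690 0.3278 0.9500
2 0.7920 1.0153 3.0091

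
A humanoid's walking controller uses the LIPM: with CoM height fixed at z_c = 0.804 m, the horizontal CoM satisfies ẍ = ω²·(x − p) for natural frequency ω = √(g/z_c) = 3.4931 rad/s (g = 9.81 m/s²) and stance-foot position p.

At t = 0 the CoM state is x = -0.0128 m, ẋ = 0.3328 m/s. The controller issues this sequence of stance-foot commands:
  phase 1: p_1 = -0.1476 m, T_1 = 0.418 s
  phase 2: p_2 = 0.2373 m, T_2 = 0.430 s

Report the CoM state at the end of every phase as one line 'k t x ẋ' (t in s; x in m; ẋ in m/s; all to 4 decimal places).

1 0.4180 0.3524 1.7145
2 0.8480 1.5560 4.8985

phase 1: p=-0.1476, T=0.418, ωT=1.460116, cosh=2.269334, sinh=2.037124; start (x,ẋ)=(-0.012800, 0.332800) → end (x,ẋ)=(0.352390, 1.714455)
phase 2: p=0.2373, T=0.430, ωT=1.502033, cosh=2.356743, sinh=2.134066; start (x,ẋ)=(0.352390, 1.714455) → end (x,ẋ)=(1.555963, 4.898471)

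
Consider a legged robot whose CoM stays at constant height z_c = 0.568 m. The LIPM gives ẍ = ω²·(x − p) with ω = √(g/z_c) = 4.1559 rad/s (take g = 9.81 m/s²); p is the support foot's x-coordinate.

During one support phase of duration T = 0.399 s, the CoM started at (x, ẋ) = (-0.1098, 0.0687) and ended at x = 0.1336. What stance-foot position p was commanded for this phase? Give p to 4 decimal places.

p = -0.2270

ωT = 4.1559·0.399 = 1.658204; cosh(ωT) = 2.720177, sinh(ωT) = 2.529697
x(T) = p + (x₀−p)·cosh(ωT) + (ẋ₀/ω)·sinh(ωT) ⇒ p·(1 − cosh) = x(T) − x₀·cosh − (ẋ₀/ω)·sinh
numerator   = 0.1336 − (-0.1098)·2.720177 − (0.0687/4.1559)·2.529697 = 0.390458
denominator = 1 − 2.720177 = -1.720177
p = 0.390458 / -1.720177 = -0.2270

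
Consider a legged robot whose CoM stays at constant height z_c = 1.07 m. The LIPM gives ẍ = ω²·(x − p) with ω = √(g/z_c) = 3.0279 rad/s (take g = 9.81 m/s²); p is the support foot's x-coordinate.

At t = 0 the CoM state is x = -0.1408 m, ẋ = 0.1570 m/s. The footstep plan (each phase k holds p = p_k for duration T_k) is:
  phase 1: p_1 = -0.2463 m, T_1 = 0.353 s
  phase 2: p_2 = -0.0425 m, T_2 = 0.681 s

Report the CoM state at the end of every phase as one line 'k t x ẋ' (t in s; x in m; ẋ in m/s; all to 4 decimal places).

1 0.3530 -0.0080 0.6658
2 1.0340 0.9458 3.0637

phase 1: p=-0.2463, T=0.353, ωT=1.068849, cosh=1.627714, sinh=1.284311; start (x,ẋ)=(-0.140800, 0.157000) → end (x,ẋ)=(-0.007983, 0.665816)
phase 2: p=-0.0425, T=0.681, ωT=2.062000, cosh=3.994438, sinh=3.867239; start (x,ẋ)=(-0.007983, 0.665816) → end (x,ẋ)=(0.945756, 3.063738)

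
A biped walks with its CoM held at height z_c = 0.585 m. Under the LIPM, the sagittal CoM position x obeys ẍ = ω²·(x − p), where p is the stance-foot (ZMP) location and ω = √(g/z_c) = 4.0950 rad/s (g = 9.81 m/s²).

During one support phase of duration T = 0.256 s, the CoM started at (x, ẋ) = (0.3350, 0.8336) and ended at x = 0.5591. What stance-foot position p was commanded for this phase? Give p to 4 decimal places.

p = 0.3858

ωT = 4.0950·0.256 = 1.048320; cosh(ωT) = 1.601690, sinh(ωT) = 1.251164
x(T) = p + (x₀−p)·cosh(ωT) + (ẋ₀/ω)·sinh(ωT) ⇒ p·(1 − cosh) = x(T) − x₀·cosh − (ẋ₀/ω)·sinh
numerator   = 0.5591 − (0.3350)·1.601690 − (0.8336/4.0950)·1.251164 = -0.232160
denominator = 1 − 1.601690 = -0.601690
p = -0.232160 / -0.601690 = 0.3858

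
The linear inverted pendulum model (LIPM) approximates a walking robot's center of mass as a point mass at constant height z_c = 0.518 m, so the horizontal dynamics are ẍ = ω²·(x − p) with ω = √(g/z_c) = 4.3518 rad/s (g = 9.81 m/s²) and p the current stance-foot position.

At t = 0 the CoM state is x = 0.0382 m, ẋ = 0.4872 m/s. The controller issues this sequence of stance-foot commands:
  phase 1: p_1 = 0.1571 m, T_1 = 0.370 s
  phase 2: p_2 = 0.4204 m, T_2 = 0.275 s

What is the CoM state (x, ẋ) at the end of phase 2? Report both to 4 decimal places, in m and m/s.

x = -0.1195, ẋ = -1.9428

phase 1: p=0.1571, T=0.370, ωT=1.610166, cosh=2.601748, sinh=2.401894; start (x,ẋ)=(0.038200, 0.487200) → end (x,ẋ)=(0.116653, 0.024762)
phase 2: p=0.4204, T=0.275, ωT=1.196745, cosh=1.805752, sinh=1.503576; start (x,ẋ)=(0.116653, 0.024762) → end (x,ẋ)=(-0.119536, -1.942782)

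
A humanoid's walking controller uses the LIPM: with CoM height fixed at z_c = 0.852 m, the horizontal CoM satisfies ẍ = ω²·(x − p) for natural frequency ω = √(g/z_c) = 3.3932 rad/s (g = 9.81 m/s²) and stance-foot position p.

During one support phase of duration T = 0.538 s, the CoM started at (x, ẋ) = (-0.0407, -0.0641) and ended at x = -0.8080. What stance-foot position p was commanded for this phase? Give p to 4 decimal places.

ωT = 3.3932·0.538 = 1.825542; cosh(ωT) = 3.183643, sinh(ωT) = 3.022513
x(T) = p + (x₀−p)·cosh(ωT) + (ẋ₀/ω)·sinh(ωT) ⇒ p·(1 − cosh) = x(T) − x₀·cosh − (ẋ₀/ω)·sinh
numerator   = -0.8080 − (-0.0407)·3.183643 − (-0.0641/3.3932)·3.022513 = -0.621328
denominator = 1 − 3.183643 = -2.183643
p = -0.621328 / -2.183643 = 0.2845

p = 0.2845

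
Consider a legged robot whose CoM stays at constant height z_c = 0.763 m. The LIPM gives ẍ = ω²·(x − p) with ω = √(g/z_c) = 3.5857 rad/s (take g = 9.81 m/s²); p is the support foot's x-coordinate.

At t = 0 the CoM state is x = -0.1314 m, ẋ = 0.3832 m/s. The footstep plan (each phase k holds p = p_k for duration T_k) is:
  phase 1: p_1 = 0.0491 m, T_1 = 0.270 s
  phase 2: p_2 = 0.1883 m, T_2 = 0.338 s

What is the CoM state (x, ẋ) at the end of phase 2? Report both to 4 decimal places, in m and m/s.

phase 1: p=0.0491, T=0.270, ωT=0.968139, cosh=1.506414, sinh=1.126625; start (x,ẋ)=(-0.131400, 0.383200) → end (x,ẋ)=(-0.102407, -0.151915)
phase 2: p=0.1883, T=0.338, ωT=1.211967, cosh=1.828849, sinh=1.531237; start (x,ẋ)=(-0.102407, -0.151915) → end (x,ẋ)=(-0.408232, -1.873971)

x = -0.4082, ẋ = -1.8740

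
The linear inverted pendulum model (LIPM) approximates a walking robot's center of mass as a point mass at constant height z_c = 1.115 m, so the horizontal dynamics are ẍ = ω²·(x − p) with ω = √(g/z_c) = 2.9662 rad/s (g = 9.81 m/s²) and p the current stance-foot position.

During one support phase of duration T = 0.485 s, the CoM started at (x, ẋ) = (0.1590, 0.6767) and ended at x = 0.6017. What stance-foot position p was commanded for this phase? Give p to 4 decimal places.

ωT = 2.9662·0.485 = 1.438607; cosh(ωT) = 2.226039, sinh(ωT) = 1.988781
x(T) = p + (x₀−p)·cosh(ωT) + (ẋ₀/ω)·sinh(ωT) ⇒ p·(1 − cosh) = x(T) − x₀·cosh − (ẋ₀/ω)·sinh
numerator   = 0.6017 − (0.1590)·2.226039 − (0.6767/2.9662)·1.988781 = -0.205955
denominator = 1 − 2.226039 = -1.226039
p = -0.205955 / -1.226039 = 0.1680

p = 0.1680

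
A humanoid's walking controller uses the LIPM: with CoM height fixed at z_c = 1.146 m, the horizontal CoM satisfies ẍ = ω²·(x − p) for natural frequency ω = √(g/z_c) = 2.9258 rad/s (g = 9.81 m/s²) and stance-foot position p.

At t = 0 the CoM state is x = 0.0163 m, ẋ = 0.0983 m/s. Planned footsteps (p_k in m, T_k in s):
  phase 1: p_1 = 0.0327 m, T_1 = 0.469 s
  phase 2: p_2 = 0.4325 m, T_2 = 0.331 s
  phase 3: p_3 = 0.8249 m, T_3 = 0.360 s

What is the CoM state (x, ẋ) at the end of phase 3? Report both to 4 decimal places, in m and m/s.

x = -1.0868, ẋ = -5.0329

phase 1: p=0.0327, T=0.469, ωT=1.372200, cosh=2.098784, sinh=1.845235; start (x,ẋ)=(0.016300, 0.098300) → end (x,ẋ)=(0.060276, 0.117770)
phase 2: p=0.4325, T=0.331, ωT=0.968440, cosh=1.506753, sinh=1.127079; start (x,ẋ)=(0.060276, 0.117770) → end (x,ẋ)=(-0.082983, -1.049999)
phase 3: p=0.8249, T=0.360, ωT=1.053288, cosh=1.607926, sinh=1.259137; start (x,ẋ)=(-0.082983, -1.049999) → end (x,ẋ)=(-1.086782, -5.032945)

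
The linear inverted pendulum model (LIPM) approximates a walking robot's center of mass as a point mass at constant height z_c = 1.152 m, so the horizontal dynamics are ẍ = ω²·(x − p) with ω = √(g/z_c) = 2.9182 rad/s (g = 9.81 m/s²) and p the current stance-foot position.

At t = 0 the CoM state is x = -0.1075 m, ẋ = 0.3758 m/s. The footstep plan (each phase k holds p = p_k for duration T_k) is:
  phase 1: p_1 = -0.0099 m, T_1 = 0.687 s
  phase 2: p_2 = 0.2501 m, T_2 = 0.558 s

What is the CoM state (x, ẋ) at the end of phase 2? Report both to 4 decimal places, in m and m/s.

x = 0.1489, ẋ = -0.1288

phase 1: p=-0.0099, T=0.687, ωT=2.004803, cosh=3.779660, sinh=3.644974; start (x,ẋ)=(-0.107500, 0.375800) → end (x,ẋ)=(0.090598, 0.382248)
phase 2: p=0.2501, T=0.558, ωT=1.628356, cosh=2.645870, sinh=2.449618; start (x,ẋ)=(0.090598, 0.382248) → end (x,ẋ)=(0.148947, -0.128819)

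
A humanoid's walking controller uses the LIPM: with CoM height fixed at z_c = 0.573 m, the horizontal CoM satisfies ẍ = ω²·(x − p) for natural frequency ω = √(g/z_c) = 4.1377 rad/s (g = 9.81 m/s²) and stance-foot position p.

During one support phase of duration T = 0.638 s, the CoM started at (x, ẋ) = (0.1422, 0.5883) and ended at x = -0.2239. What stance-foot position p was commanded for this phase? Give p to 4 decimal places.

p = 0.3668

ωT = 4.1377·0.638 = 2.639853; cosh(ωT) = 7.041255, sinh(ωT) = 6.969883
x(T) = p + (x₀−p)·cosh(ωT) + (ẋ₀/ω)·sinh(ωT) ⇒ p·(1 − cosh) = x(T) − x₀·cosh − (ẋ₀/ω)·sinh
numerator   = -0.2239 − (0.1422)·7.041255 − (0.5883/4.1377)·6.969883 = -2.216148
denominator = 1 − 7.041255 = -6.041255
p = -2.216148 / -6.041255 = 0.3668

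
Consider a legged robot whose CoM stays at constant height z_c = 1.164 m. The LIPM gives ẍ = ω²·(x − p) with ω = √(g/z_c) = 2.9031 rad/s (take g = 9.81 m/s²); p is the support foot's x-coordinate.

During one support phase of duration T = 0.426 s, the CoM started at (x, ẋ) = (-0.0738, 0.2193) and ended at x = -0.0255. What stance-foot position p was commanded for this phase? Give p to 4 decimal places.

p = 0.0079

ωT = 2.9031·0.426 = 1.236721; cosh(ωT) = 1.867317, sinh(ωT) = 1.576982
x(T) = p + (x₀−p)·cosh(ωT) + (ẋ₀/ω)·sinh(ωT) ⇒ p·(1 − cosh) = x(T) − x₀·cosh − (ẋ₀/ω)·sinh
numerator   = -0.0255 − (-0.0738)·1.867317 − (0.2193/2.9031)·1.576982 = -0.006817
denominator = 1 − 1.867317 = -0.867317
p = -0.006817 / -0.867317 = 0.0079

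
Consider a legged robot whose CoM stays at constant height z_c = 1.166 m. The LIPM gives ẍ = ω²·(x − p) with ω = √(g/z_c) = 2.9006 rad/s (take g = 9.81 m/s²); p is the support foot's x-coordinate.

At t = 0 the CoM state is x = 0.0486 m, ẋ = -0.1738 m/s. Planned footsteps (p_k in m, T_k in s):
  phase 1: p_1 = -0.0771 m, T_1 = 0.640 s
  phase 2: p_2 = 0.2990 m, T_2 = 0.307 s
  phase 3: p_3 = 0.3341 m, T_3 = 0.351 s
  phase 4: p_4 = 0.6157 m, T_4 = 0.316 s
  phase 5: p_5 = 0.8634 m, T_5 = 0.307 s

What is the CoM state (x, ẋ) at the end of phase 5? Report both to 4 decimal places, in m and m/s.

x = 0.2518, ẋ = -1.3145

phase 1: p=-0.0771, T=0.640, ωT=1.856384, cosh=3.278394, sinh=3.122157; start (x,ẋ)=(0.048600, -0.173800) → end (x,ẋ)=(0.147919, 0.568571)
phase 2: p=0.2990, T=0.307, ωT=0.890484, cosh=1.423383, sinh=1.012926; start (x,ẋ)=(0.147919, 0.568571) → end (x,ẋ)=(0.282505, 0.365403)
phase 3: p=0.3341, T=0.351, ωT=1.018111, cosh=1.564618, sinh=1.203342; start (x,ẋ)=(0.282505, 0.365403) → end (x,ẋ)=(0.404965, 0.391629)
phase 4: p=0.6157, T=0.316, ωT=0.916590, cosh=1.450314, sinh=1.050433; start (x,ẋ)=(0.404965, 0.391629) → end (x,ẋ)=(0.451894, -0.074101)
phase 5: p=0.8634, T=0.307, ωT=0.890484, cosh=1.423383, sinh=1.012926; start (x,ẋ)=(0.451894, -0.074101) → end (x,ẋ)=(0.251792, -1.314517)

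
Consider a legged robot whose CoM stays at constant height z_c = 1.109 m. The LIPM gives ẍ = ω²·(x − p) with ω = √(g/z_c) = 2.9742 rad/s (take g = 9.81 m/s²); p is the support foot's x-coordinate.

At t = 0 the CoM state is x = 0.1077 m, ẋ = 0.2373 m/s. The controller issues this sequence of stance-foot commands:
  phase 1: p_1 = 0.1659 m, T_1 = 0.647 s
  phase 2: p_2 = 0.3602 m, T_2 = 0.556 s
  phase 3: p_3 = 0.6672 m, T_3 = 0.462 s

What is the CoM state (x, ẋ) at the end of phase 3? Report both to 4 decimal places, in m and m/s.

x = -0.4627, ẋ = -3.0987

phase 1: p=0.1659, T=0.647, ωT=1.924307, cosh=3.498190, sinh=3.352213; start (x,ẋ)=(0.107700, 0.237300) → end (x,ẋ)=(0.229766, 0.249858)
phase 2: p=0.3602, T=0.556, ωT=1.653655, cosh=2.708698, sinh=2.517349; start (x,ẋ)=(0.229766, 0.249858) → end (x,ẋ)=(0.218371, -0.299787)
phase 3: p=0.6672, T=0.462, ωT=1.374080, cosh=2.102257, sinh=1.849185; start (x,ẋ)=(0.218371, -0.299787) → end (x,ẋ)=(-0.462744, -3.098720)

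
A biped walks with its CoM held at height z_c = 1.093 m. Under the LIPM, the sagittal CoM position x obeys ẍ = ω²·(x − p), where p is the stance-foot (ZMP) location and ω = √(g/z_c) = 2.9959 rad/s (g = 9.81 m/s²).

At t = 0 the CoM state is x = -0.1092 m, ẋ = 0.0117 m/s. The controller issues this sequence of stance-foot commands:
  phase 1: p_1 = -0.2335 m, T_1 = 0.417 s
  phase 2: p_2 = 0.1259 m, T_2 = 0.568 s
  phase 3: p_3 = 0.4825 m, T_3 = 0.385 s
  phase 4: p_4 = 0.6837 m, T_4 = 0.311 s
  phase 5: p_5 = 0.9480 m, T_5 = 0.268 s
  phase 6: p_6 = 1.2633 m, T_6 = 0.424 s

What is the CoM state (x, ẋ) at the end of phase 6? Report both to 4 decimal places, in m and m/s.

phase 1: p=-0.2335, T=0.417, ωT=1.249290, cosh=1.887287, sinh=1.600579; start (x,ẋ)=(-0.109200, 0.011700) → end (x,ẋ)=(0.007341, 0.618122)
phase 2: p=0.1259, T=0.568, ωT=1.701671, cosh=2.832741, sinh=2.650362; start (x,ẋ)=(0.007341, 0.618122) → end (x,ẋ)=(0.336881, 0.809591)
phase 3: p=0.4825, T=0.385, ωT=1.153421, cosh=1.742286, sinh=1.426731; start (x,ẋ)=(0.336881, 0.809591) → end (x,ẋ)=(0.614340, 0.788115)
phase 4: p=0.6837, T=0.311, ωT=0.931725, cosh=1.466379, sinh=1.072505; start (x,ẋ)=(0.614340, 0.788115) → end (x,ẋ)=(0.864131, 0.932815)
phase 5: p=0.9480, T=0.268, ωT=0.802901, cosh=1.340017, sinh=0.891990; start (x,ẋ)=(0.864131, 0.932815) → end (x,ẋ)=(1.113347, 1.025862)
phase 6: p=1.2633, T=0.424, ωT=1.270262, cosh=1.921271, sinh=1.640513; start (x,ẋ)=(1.113347, 1.025862) → end (x,ẋ)=(1.536947, 1.233968)

x = 1.5369, ẋ = 1.2340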